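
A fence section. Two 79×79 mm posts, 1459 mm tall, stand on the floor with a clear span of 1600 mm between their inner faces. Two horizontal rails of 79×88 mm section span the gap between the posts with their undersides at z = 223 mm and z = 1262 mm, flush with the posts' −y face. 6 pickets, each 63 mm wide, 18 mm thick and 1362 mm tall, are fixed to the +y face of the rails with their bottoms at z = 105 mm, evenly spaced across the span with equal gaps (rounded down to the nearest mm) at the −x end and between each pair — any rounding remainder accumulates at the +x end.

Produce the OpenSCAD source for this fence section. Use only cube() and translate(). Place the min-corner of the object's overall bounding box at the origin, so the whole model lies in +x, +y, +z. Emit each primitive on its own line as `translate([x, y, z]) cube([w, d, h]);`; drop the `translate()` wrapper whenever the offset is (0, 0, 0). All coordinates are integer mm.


cube([79, 79, 1459]);
translate([1679, 0, 0]) cube([79, 79, 1459]);
translate([79, 0, 223]) cube([1600, 79, 88]);
translate([79, 0, 1262]) cube([1600, 79, 88]);
translate([253, 79, 105]) cube([63, 18, 1362]);
translate([490, 79, 105]) cube([63, 18, 1362]);
translate([727, 79, 105]) cube([63, 18, 1362]);
translate([964, 79, 105]) cube([63, 18, 1362]);
translate([1201, 79, 105]) cube([63, 18, 1362]);
translate([1438, 79, 105]) cube([63, 18, 1362]);


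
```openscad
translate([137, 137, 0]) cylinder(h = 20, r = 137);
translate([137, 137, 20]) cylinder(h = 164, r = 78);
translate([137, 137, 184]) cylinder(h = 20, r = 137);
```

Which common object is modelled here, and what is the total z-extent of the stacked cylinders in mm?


A spool. The overall height is 204 mm.

Three coaxial cylinders, large–small–large — a spool. Two 20 mm flanges and a 164 mm core give 20 + 164 + 20 = 204 mm.


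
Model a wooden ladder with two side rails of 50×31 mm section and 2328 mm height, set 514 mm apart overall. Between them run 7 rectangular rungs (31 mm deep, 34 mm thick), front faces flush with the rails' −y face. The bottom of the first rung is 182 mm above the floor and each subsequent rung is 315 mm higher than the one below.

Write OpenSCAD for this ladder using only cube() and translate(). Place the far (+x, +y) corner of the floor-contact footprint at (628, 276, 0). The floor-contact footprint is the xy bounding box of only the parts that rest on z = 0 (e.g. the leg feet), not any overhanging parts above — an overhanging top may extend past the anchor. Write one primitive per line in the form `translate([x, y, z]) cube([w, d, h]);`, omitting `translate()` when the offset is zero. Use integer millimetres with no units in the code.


translate([114, 245, 0]) cube([50, 31, 2328]);
translate([578, 245, 0]) cube([50, 31, 2328]);
translate([164, 245, 182]) cube([414, 31, 34]);
translate([164, 245, 497]) cube([414, 31, 34]);
translate([164, 245, 812]) cube([414, 31, 34]);
translate([164, 245, 1127]) cube([414, 31, 34]);
translate([164, 245, 1442]) cube([414, 31, 34]);
translate([164, 245, 1757]) cube([414, 31, 34]);
translate([164, 245, 2072]) cube([414, 31, 34]);


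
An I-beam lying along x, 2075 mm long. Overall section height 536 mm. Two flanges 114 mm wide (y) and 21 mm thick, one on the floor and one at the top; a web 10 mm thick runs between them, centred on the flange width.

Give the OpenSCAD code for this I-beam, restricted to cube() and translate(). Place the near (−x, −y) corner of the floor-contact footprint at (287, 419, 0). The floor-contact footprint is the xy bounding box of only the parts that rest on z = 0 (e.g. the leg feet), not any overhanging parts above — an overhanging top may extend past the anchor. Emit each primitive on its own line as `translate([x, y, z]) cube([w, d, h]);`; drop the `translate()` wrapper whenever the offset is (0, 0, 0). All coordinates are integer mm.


translate([287, 419, 0]) cube([2075, 114, 21]);
translate([287, 471, 21]) cube([2075, 10, 494]);
translate([287, 419, 515]) cube([2075, 114, 21]);


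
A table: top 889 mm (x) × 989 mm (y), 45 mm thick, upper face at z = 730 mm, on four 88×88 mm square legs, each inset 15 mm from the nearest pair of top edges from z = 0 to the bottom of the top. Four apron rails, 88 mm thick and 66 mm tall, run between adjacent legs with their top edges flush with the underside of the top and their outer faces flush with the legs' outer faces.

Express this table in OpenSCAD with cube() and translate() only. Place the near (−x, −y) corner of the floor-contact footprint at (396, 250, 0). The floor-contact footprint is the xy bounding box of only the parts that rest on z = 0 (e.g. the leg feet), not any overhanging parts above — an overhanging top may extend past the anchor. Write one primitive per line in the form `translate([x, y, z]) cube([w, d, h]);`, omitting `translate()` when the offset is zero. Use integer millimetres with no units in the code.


// leg_h = 730 - 45 = 685
// apron z = 685 - 66 = 619
translate([381, 235, 685]) cube([889, 989, 45]);
translate([396, 250, 0]) cube([88, 88, 685]);
translate([1167, 250, 0]) cube([88, 88, 685]);
translate([396, 1121, 0]) cube([88, 88, 685]);
translate([1167, 1121, 0]) cube([88, 88, 685]);
translate([484, 250, 619]) cube([683, 88, 66]);
translate([484, 1121, 619]) cube([683, 88, 66]);
translate([396, 338, 619]) cube([88, 783, 66]);
translate([1167, 338, 619]) cube([88, 783, 66]);


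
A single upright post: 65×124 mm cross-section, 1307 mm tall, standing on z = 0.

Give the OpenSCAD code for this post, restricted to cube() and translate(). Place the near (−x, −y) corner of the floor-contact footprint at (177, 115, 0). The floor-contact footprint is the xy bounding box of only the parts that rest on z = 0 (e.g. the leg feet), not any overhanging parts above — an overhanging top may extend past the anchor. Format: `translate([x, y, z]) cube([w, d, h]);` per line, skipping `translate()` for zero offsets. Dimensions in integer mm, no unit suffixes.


translate([177, 115, 0]) cube([65, 124, 1307]);


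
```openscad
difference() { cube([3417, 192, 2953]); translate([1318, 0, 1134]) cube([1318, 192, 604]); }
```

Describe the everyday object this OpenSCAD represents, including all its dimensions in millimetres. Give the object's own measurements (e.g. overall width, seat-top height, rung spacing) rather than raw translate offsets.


A wall 3417 mm long (x), 192 mm thick (y), 2953 mm tall, with a rectangular window opening cut through it. The opening is 1318 mm wide and 604 mm tall; its sill is at z = 1134 mm and its near (−x) edge is 1318 mm from the wall's −x end. The opening passes through the full wall thickness.


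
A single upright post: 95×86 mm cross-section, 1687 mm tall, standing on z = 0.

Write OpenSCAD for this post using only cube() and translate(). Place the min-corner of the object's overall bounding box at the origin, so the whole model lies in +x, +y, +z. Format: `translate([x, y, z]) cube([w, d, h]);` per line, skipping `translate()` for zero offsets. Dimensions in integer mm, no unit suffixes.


cube([95, 86, 1687]);


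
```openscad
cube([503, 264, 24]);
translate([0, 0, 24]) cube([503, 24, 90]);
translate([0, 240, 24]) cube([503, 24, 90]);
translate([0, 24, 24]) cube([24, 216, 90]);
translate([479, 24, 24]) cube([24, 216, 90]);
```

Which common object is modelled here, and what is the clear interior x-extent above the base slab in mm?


An open box. The internal width is 455 mm.

A 503×264 base slab with four walls standing on it — an open box. The base is 503 mm wide and the walls are 24 mm thick, so the internal width is 503 − 2 × 24 = 455 mm.


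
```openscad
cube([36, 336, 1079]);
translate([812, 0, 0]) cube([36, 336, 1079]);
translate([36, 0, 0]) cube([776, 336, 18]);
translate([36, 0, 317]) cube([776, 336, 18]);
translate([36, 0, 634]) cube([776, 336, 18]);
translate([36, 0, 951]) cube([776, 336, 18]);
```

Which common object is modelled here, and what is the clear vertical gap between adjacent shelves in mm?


A bookshelf. The clear shelf gap is 299 mm.

Two tall side panels with 4 horizontal boards between them — a bookshelf. The first two shelf undersides are at z = 0 and z = 317; with shelf thickness 18, the clear gap is 317 − 0 − 18 = 299 mm.


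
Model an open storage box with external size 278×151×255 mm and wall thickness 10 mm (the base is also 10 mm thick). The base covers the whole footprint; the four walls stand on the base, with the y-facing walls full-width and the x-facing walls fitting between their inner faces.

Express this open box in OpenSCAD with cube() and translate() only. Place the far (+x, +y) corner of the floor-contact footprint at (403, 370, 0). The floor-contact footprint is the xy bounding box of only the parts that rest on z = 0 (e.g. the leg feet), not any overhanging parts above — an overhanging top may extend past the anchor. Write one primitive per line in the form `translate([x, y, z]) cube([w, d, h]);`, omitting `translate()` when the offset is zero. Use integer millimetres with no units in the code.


translate([125, 219, 0]) cube([278, 151, 10]);
translate([125, 219, 10]) cube([278, 10, 245]);
translate([125, 360, 10]) cube([278, 10, 245]);
translate([125, 229, 10]) cube([10, 131, 245]);
translate([393, 229, 10]) cube([10, 131, 245]);


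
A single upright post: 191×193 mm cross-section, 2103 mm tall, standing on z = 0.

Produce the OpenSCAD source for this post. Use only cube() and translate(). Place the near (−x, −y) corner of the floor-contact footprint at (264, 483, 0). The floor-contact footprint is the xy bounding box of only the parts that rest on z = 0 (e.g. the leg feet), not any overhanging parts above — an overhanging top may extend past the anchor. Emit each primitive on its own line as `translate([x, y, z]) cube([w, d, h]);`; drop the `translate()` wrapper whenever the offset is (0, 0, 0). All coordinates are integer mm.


translate([264, 483, 0]) cube([191, 193, 2103]);


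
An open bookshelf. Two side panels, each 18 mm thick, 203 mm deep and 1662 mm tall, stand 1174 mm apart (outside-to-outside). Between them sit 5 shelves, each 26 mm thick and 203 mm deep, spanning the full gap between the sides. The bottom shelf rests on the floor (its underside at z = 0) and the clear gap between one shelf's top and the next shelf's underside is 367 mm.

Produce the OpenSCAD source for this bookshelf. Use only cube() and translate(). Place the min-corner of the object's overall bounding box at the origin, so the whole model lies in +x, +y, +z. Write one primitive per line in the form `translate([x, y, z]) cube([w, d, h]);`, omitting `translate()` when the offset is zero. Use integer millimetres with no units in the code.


cube([18, 203, 1662]);
translate([1156, 0, 0]) cube([18, 203, 1662]);
translate([18, 0, 0]) cube([1138, 203, 26]);
translate([18, 0, 393]) cube([1138, 203, 26]);
translate([18, 0, 786]) cube([1138, 203, 26]);
translate([18, 0, 1179]) cube([1138, 203, 26]);
translate([18, 0, 1572]) cube([1138, 203, 26]);


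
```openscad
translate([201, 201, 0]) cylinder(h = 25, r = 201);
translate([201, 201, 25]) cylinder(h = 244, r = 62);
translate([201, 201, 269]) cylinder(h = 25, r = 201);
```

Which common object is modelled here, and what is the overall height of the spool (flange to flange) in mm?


A spool. The overall height is 294 mm.

Three coaxial cylinders, large–small–large — a spool. Two 25 mm flanges and a 244 mm core give 25 + 244 + 25 = 294 mm.


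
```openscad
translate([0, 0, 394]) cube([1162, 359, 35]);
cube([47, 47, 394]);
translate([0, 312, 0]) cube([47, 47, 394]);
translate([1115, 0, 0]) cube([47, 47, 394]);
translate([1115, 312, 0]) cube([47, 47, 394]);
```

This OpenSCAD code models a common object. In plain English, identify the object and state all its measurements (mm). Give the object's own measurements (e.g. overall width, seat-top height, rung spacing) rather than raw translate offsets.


A bench: a 1162×359 mm seat slab, 35 mm thick, top at z = 429 mm, on four 47×47 mm square legs flush with the seat corners and standing on z = 0.


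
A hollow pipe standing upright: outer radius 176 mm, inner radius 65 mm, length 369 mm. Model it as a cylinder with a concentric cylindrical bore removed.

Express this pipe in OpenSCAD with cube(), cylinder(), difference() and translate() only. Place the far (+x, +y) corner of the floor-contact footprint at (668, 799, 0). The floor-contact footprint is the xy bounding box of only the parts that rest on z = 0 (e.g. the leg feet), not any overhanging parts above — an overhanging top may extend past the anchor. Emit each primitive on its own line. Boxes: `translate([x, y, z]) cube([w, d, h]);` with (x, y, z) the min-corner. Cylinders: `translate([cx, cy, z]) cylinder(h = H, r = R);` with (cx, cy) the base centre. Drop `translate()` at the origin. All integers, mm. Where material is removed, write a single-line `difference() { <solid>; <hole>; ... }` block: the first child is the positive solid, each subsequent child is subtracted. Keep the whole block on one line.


difference() { translate([492, 623, 0]) cylinder(h = 369, r = 176); translate([492, 623, 0]) cylinder(h = 369, r = 65); }


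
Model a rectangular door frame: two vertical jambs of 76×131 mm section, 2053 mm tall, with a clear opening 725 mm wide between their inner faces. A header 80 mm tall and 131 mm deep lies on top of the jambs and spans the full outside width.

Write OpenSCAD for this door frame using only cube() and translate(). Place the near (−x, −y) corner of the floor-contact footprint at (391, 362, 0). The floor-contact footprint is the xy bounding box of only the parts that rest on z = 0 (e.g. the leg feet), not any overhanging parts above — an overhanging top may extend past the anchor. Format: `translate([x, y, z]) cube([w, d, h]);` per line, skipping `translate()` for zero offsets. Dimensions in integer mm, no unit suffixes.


translate([391, 362, 0]) cube([76, 131, 2053]);
translate([1192, 362, 0]) cube([76, 131, 2053]);
translate([391, 362, 2053]) cube([877, 131, 80]);


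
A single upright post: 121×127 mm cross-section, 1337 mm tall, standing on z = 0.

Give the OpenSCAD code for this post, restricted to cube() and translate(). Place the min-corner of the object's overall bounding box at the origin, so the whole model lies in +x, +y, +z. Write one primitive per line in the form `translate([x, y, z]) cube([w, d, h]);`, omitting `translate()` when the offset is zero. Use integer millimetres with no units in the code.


cube([121, 127, 1337]);


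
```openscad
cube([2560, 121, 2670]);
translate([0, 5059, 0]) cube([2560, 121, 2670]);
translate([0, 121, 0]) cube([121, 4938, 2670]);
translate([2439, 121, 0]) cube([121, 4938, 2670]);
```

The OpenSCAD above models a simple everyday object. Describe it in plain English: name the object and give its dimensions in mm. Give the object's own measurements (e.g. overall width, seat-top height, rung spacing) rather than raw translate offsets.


The wall frame of a small rectangular building: four walls, each 2670 mm tall and 121 mm thick, enclosing a footprint 2560 mm (x) by 5180 mm (y) outside-to-outside, with no floor or roof. The front and back walls (the −y and +y sides) span the full width; the two side walls fit between them.


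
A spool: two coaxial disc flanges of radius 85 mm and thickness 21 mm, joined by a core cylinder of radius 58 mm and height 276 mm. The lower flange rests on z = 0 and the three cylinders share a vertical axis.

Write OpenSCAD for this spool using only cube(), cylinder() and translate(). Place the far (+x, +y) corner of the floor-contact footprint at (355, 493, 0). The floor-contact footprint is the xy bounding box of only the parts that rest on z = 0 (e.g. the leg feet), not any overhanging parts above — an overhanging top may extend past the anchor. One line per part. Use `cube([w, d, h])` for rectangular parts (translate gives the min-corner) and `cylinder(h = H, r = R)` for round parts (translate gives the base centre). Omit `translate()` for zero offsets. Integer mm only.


translate([270, 408, 0]) cylinder(h = 21, r = 85);
translate([270, 408, 21]) cylinder(h = 276, r = 58);
translate([270, 408, 297]) cylinder(h = 21, r = 85);


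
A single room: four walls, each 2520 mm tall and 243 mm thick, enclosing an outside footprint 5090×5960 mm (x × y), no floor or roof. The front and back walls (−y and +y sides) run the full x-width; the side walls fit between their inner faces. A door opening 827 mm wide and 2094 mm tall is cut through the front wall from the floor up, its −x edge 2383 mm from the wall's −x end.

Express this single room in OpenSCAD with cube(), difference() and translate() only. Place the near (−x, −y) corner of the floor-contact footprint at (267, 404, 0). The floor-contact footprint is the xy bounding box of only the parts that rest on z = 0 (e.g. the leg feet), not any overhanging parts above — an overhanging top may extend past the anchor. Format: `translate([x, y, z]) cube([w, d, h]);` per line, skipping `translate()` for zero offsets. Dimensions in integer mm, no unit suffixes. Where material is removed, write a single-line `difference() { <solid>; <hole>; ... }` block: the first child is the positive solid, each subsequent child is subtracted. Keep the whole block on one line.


difference() { translate([267, 404, 0]) cube([5090, 243, 2520]); translate([2650, 404, 0]) cube([827, 243, 2094]); }
translate([267, 6121, 0]) cube([5090, 243, 2520]);
translate([267, 647, 0]) cube([243, 5474, 2520]);
translate([5114, 647, 0]) cube([243, 5474, 2520]);


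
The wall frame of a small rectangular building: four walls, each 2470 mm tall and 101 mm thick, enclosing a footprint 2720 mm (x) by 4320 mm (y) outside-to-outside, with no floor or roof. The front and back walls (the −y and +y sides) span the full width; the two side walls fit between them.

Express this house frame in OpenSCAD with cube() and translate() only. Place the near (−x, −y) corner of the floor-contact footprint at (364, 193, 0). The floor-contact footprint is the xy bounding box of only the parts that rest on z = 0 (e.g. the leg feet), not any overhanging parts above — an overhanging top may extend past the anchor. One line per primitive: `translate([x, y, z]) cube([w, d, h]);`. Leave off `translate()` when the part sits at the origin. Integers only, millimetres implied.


translate([364, 193, 0]) cube([2720, 101, 2470]);
translate([364, 4412, 0]) cube([2720, 101, 2470]);
translate([364, 294, 0]) cube([101, 4118, 2470]);
translate([2983, 294, 0]) cube([101, 4118, 2470]);


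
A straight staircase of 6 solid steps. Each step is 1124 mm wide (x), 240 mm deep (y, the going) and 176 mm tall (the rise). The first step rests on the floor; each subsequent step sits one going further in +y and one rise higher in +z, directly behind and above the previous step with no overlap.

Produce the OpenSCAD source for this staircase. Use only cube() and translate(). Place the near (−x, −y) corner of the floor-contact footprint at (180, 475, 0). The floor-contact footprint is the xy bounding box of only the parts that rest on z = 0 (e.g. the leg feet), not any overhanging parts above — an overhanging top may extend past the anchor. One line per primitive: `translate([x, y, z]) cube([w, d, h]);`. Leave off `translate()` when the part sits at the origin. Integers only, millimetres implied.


translate([180, 475, 0]) cube([1124, 240, 176]);
translate([180, 715, 176]) cube([1124, 240, 176]);
translate([180, 955, 352]) cube([1124, 240, 176]);
translate([180, 1195, 528]) cube([1124, 240, 176]);
translate([180, 1435, 704]) cube([1124, 240, 176]);
translate([180, 1675, 880]) cube([1124, 240, 176]);


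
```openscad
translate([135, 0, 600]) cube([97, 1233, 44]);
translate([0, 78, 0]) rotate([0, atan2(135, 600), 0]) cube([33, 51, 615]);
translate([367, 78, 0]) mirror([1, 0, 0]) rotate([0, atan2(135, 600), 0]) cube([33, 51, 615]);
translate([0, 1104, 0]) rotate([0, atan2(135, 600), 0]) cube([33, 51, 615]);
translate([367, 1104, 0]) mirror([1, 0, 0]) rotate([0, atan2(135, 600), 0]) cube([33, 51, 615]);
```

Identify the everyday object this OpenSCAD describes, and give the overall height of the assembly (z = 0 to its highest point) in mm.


A sawhorse. The overall height is 644 mm.

A beam across two mirrored pairs of raked legs — a sawhorse. The beam's underside is at z = 600 (matching the legs' vertical rise in atan2(135, 600)) and the beam is 44 mm tall, so its top is at 600 + 44 = 644 mm. The raked legs top out at the beam's underside, so that is the highest point.


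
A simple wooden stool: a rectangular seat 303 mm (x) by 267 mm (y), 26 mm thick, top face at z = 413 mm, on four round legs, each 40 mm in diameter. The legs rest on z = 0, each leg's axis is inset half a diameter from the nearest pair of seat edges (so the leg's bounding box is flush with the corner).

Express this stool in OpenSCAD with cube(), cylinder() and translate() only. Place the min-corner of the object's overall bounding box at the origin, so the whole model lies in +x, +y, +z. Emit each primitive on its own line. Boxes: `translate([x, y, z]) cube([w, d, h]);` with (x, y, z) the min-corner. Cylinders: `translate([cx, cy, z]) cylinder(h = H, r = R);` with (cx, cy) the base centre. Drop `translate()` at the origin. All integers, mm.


translate([0, 0, 387]) cube([303, 267, 26]);
translate([20, 20, 0]) cylinder(h = 387, r = 20);
translate([283, 20, 0]) cylinder(h = 387, r = 20);
translate([20, 247, 0]) cylinder(h = 387, r = 20);
translate([283, 247, 0]) cylinder(h = 387, r = 20);


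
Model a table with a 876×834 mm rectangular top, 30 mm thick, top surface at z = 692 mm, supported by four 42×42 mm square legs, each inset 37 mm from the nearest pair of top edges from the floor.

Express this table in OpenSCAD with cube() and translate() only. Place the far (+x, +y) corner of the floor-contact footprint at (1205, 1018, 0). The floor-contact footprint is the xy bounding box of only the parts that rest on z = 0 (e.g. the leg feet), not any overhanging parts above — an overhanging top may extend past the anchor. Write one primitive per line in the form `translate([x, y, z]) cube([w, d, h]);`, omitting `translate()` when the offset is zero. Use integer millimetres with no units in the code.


translate([366, 221, 662]) cube([876, 834, 30]);
translate([403, 258, 0]) cube([42, 42, 662]);
translate([1163, 258, 0]) cube([42, 42, 662]);
translate([403, 976, 0]) cube([42, 42, 662]);
translate([1163, 976, 0]) cube([42, 42, 662]);


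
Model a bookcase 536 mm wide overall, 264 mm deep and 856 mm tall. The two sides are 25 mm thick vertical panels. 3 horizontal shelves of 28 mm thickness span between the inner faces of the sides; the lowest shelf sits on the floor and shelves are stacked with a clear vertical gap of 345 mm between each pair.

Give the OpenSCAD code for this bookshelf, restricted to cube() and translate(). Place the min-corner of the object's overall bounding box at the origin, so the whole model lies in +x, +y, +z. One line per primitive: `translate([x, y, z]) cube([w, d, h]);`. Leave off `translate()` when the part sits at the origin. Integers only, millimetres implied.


cube([25, 264, 856]);
translate([511, 0, 0]) cube([25, 264, 856]);
translate([25, 0, 0]) cube([486, 264, 28]);
translate([25, 0, 373]) cube([486, 264, 28]);
translate([25, 0, 746]) cube([486, 264, 28]);


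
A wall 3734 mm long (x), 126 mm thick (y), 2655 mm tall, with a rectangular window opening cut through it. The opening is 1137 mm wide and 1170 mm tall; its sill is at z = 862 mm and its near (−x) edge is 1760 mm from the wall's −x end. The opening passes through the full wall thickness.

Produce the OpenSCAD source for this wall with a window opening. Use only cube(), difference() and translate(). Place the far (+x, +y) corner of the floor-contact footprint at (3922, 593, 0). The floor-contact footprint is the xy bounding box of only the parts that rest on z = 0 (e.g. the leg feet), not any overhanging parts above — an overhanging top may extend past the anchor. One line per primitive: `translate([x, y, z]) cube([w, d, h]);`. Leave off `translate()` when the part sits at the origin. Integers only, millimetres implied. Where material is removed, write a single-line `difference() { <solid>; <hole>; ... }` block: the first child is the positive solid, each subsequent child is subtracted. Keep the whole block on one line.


difference() { translate([188, 467, 0]) cube([3734, 126, 2655]); translate([1948, 467, 862]) cube([1137, 126, 1170]); }


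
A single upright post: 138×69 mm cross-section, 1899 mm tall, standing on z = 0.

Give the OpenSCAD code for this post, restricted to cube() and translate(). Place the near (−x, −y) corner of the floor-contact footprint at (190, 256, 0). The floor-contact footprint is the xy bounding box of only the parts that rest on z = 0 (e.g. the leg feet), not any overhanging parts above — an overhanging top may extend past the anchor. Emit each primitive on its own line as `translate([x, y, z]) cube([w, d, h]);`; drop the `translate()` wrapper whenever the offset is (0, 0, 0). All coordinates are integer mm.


translate([190, 256, 0]) cube([138, 69, 1899]);


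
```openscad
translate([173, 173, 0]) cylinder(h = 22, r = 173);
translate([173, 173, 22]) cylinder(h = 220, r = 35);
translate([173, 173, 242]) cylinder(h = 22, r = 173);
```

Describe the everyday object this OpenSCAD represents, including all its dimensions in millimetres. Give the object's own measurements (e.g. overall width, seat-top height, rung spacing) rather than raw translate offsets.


A spool: two coaxial disc flanges of radius 173 mm and thickness 22 mm, joined by a core cylinder of radius 35 mm and height 220 mm. The lower flange rests on z = 0 and the three cylinders share a vertical axis.


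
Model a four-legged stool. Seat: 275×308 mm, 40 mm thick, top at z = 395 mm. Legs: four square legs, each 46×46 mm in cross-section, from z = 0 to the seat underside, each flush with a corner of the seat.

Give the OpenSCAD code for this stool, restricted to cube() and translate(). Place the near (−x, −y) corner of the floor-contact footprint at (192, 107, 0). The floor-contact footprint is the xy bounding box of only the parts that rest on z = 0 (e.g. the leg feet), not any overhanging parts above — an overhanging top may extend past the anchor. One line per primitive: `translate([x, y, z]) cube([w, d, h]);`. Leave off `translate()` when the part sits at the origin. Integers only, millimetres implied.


// leg_h = 395 - 40 = 355
translate([192, 107, 355]) cube([275, 308, 40]);
translate([192, 107, 0]) cube([46, 46, 355]);
translate([421, 107, 0]) cube([46, 46, 355]);
translate([192, 369, 0]) cube([46, 46, 355]);
translate([421, 369, 0]) cube([46, 46, 355]);


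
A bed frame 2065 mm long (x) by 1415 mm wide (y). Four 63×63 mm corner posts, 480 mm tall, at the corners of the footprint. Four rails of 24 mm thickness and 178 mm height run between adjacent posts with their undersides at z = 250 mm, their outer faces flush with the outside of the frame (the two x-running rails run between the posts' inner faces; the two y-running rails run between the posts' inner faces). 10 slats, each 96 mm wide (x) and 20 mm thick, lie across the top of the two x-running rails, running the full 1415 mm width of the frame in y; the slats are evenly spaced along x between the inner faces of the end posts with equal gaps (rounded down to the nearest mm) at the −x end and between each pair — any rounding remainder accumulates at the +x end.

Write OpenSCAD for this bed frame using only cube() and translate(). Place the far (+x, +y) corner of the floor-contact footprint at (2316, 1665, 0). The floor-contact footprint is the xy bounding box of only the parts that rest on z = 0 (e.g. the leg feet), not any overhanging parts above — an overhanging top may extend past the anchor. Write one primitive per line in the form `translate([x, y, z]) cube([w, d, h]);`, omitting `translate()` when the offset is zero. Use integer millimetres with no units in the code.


// slat z = rail_z + rail_h = 250 + 178 = 428
// slat gap = ⌊(1939 − 10·96) / 11⌋ = 89
translate([251, 250, 0]) cube([63, 63, 480]);
translate([251, 1602, 0]) cube([63, 63, 480]);
translate([2253, 250, 0]) cube([63, 63, 480]);
translate([2253, 1602, 0]) cube([63, 63, 480]);
translate([314, 250, 250]) cube([1939, 24, 178]);
translate([314, 1641, 250]) cube([1939, 24, 178]);
translate([251, 313, 250]) cube([24, 1289, 178]);
translate([2292, 313, 250]) cube([24, 1289, 178]);
translate([403, 250, 428]) cube([96, 1415, 20]);
translate([588, 250, 428]) cube([96, 1415, 20]);
translate([773, 250, 428]) cube([96, 1415, 20]);
translate([958, 250, 428]) cube([96, 1415, 20]);
translate([1143, 250, 428]) cube([96, 1415, 20]);
translate([1328, 250, 428]) cube([96, 1415, 20]);
translate([1513, 250, 428]) cube([96, 1415, 20]);
translate([1698, 250, 428]) cube([96, 1415, 20]);
translate([1883, 250, 428]) cube([96, 1415, 20]);
translate([2068, 250, 428]) cube([96, 1415, 20]);


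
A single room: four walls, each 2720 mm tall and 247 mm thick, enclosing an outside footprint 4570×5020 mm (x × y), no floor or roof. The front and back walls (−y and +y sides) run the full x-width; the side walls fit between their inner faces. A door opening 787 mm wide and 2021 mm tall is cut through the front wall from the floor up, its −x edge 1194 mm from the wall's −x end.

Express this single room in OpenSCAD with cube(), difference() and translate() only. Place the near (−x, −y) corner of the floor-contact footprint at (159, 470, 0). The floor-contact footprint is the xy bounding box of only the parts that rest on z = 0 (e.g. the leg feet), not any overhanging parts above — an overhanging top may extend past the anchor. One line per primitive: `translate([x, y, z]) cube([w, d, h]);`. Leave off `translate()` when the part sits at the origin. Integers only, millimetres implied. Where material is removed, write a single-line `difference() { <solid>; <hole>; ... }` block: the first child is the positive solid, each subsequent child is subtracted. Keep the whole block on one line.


difference() { translate([159, 470, 0]) cube([4570, 247, 2720]); translate([1353, 470, 0]) cube([787, 247, 2021]); }
translate([159, 5243, 0]) cube([4570, 247, 2720]);
translate([159, 717, 0]) cube([247, 4526, 2720]);
translate([4482, 717, 0]) cube([247, 4526, 2720]);


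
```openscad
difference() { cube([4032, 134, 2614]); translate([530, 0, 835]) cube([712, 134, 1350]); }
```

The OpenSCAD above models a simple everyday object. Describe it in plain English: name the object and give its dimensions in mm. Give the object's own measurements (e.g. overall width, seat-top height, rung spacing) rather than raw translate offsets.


A wall 4032 mm long (x), 134 mm thick (y), 2614 mm tall, with a rectangular window opening cut through it. The opening is 712 mm wide and 1350 mm tall; its sill is at z = 835 mm and its near (−x) edge is 530 mm from the wall's −x end. The opening passes through the full wall thickness.


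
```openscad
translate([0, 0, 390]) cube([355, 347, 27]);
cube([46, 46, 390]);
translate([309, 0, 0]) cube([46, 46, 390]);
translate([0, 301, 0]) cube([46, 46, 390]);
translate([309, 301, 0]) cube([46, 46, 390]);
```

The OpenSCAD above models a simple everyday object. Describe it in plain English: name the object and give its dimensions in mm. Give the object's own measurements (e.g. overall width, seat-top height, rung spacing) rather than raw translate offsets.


A simple wooden stool: a rectangular seat 355 mm (x) by 347 mm (y), 27 mm thick, top face at z = 417 mm, on four square legs, each 46×46 mm in cross-section. The legs rest on z = 0, each flush with a corner of the seat.


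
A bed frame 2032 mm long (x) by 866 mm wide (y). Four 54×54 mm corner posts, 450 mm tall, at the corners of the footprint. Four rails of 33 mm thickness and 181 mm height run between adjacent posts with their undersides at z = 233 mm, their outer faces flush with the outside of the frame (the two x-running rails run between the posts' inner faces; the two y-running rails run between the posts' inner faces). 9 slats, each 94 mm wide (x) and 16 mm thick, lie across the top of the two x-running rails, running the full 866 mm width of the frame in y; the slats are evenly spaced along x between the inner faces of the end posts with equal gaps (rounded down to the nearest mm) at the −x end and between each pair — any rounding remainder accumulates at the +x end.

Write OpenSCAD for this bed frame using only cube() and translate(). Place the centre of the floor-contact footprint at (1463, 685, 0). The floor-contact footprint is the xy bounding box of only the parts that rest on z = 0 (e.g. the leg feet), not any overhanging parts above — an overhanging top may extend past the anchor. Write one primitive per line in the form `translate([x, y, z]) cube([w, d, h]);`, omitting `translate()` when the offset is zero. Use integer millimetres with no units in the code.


translate([447, 252, 0]) cube([54, 54, 450]);
translate([447, 1064, 0]) cube([54, 54, 450]);
translate([2425, 252, 0]) cube([54, 54, 450]);
translate([2425, 1064, 0]) cube([54, 54, 450]);
translate([501, 252, 233]) cube([1924, 33, 181]);
translate([501, 1085, 233]) cube([1924, 33, 181]);
translate([447, 306, 233]) cube([33, 758, 181]);
translate([2446, 306, 233]) cube([33, 758, 181]);
translate([608, 252, 414]) cube([94, 866, 16]);
translate([809, 252, 414]) cube([94, 866, 16]);
translate([1010, 252, 414]) cube([94, 866, 16]);
translate([1211, 252, 414]) cube([94, 866, 16]);
translate([1412, 252, 414]) cube([94, 866, 16]);
translate([1613, 252, 414]) cube([94, 866, 16]);
translate([1814, 252, 414]) cube([94, 866, 16]);
translate([2015, 252, 414]) cube([94, 866, 16]);
translate([2216, 252, 414]) cube([94, 866, 16]);


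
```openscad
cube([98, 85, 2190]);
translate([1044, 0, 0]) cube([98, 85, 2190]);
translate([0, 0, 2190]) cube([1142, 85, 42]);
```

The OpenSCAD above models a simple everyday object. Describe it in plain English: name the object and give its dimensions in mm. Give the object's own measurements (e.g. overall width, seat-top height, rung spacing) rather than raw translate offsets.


A door frame. The clear opening is 946 mm wide and 2190 mm high. Two 98 mm wide jambs, 85 mm deep, stand either side of the opening from the floor to the top of the opening. A 42 mm thick head sits across the top of both jambs, spanning the full outside width of the frame.


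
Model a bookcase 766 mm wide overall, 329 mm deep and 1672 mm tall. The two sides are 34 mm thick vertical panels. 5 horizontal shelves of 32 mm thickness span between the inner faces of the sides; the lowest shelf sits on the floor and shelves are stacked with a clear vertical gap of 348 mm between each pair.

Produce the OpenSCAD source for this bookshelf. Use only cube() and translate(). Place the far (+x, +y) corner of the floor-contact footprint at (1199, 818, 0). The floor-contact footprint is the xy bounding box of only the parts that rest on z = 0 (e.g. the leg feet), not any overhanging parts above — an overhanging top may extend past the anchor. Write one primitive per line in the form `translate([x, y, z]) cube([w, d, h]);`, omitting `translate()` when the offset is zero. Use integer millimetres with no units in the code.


translate([433, 489, 0]) cube([34, 329, 1672]);
translate([1165, 489, 0]) cube([34, 329, 1672]);
translate([467, 489, 0]) cube([698, 329, 32]);
translate([467, 489, 380]) cube([698, 329, 32]);
translate([467, 489, 760]) cube([698, 329, 32]);
translate([467, 489, 1140]) cube([698, 329, 32]);
translate([467, 489, 1520]) cube([698, 329, 32]);


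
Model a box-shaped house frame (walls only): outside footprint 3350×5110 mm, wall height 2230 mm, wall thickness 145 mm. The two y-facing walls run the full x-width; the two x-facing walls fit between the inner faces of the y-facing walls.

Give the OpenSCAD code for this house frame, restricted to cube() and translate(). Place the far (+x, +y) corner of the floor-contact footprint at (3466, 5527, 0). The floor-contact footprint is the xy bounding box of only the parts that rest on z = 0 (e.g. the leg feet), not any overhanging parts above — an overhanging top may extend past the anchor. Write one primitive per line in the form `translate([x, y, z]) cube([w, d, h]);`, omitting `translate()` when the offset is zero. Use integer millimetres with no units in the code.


translate([116, 417, 0]) cube([3350, 145, 2230]);
translate([116, 5382, 0]) cube([3350, 145, 2230]);
translate([116, 562, 0]) cube([145, 4820, 2230]);
translate([3321, 562, 0]) cube([145, 4820, 2230]);


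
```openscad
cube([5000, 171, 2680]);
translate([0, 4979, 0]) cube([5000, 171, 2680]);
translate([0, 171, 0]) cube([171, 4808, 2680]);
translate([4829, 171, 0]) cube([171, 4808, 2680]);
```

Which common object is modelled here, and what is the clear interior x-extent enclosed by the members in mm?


A house (or room) frame. The interior width is 4658 mm.

Four 2680 mm walls enclosing a rectangle with no floor or roof — a room or house frame. Outside width is 5000 mm and wall thickness is 171 mm, so the interior width is 5000 − 2 × 171 = 4658 mm.


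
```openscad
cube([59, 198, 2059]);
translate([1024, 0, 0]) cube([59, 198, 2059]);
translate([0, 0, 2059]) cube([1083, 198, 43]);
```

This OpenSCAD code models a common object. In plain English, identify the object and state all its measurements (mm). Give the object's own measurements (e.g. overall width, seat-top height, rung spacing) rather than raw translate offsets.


A door frame. The clear opening is 965 mm wide and 2059 mm high. Two 59 mm wide jambs, 198 mm deep, stand either side of the opening from the floor to the top of the opening. A 43 mm thick head sits across the top of both jambs, spanning the full outside width of the frame.


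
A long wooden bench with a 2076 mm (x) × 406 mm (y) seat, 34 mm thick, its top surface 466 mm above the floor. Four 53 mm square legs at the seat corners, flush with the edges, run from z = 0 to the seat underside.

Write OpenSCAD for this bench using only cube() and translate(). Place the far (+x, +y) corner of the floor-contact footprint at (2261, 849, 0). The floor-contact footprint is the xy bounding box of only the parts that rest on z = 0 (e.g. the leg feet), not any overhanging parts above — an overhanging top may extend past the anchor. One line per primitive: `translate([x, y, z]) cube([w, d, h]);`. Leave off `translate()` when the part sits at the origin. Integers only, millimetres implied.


translate([185, 443, 432]) cube([2076, 406, 34]);
translate([185, 443, 0]) cube([53, 53, 432]);
translate([185, 796, 0]) cube([53, 53, 432]);
translate([2208, 443, 0]) cube([53, 53, 432]);
translate([2208, 796, 0]) cube([53, 53, 432]);


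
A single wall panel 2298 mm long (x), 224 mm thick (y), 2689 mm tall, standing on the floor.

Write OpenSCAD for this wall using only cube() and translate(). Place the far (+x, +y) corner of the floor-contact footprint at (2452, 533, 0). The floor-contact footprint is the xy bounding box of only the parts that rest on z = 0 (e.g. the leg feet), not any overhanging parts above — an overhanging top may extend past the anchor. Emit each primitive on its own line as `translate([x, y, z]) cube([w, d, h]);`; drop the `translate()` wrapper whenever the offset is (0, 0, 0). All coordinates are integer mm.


translate([154, 309, 0]) cube([2298, 224, 2689]);


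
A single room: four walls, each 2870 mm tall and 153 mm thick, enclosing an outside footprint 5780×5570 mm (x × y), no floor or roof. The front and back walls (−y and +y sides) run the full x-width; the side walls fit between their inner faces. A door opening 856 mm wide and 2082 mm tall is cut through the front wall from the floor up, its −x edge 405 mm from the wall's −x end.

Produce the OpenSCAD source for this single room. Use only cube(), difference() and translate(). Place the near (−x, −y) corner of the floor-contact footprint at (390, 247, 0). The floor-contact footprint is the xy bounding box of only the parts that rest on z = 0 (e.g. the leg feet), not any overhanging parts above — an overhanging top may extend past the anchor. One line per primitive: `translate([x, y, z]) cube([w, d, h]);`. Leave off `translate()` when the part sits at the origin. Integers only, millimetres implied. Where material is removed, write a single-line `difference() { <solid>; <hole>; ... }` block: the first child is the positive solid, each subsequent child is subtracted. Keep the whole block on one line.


difference() { translate([390, 247, 0]) cube([5780, 153, 2870]); translate([795, 247, 0]) cube([856, 153, 2082]); }
translate([390, 5664, 0]) cube([5780, 153, 2870]);
translate([390, 400, 0]) cube([153, 5264, 2870]);
translate([6017, 400, 0]) cube([153, 5264, 2870]);
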